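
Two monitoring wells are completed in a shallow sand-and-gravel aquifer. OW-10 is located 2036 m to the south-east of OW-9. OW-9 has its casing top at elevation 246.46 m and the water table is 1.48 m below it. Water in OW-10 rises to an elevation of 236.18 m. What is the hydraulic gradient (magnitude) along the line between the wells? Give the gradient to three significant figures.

Total head at OW-9: h = 246.46 − 1.48 = 244.98 m.
Total head at OW-10: h = 236.18 m (water level in the piezometer is the total head).
Head difference: h(OW-9) − h(OW-10) = 244.98 − 236.18 = 8.80 m.
Hydraulic gradient: i = |Δh| / L = 8.80 / 2036 = 0.00432.

i ≈ 0.00432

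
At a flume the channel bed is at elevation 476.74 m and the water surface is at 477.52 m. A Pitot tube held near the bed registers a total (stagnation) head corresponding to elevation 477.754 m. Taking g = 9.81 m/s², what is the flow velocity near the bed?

Near the bed, under hydrostatic conditions, the piezometric head (z + ψ) equals the free-surface elevation, 477.52 m.
Velocity head = total − piezometric = 477.754 − 477.52 = 0.234 m.
v = √(2g·h_v) = √(2 × 9.81 × 0.234) = 2.14 m/s.

v ≈ 2.14 m/s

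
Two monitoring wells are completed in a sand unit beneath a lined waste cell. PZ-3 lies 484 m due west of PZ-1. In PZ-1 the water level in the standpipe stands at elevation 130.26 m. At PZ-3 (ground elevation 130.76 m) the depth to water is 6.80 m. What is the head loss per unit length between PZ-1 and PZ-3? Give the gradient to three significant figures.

Total head at PZ-1: h = 130.26 m (water level in the piezometer is the total head).
Total head at PZ-3: h = 130.76 − 6.80 = 123.96 m.
Head difference: h(PZ-1) − h(PZ-3) = 130.26 − 123.96 = 6.30 m.
Hydraulic gradient: i = |Δh| / L = 6.30 / 484 = 0.0130.

i ≈ 0.0130 m/m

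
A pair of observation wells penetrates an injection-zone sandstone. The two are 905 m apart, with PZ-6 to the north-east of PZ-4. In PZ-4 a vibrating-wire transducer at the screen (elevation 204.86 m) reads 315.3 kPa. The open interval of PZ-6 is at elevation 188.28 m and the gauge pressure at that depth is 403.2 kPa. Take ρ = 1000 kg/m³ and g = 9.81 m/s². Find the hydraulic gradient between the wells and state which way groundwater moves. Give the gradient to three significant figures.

i ≈ 0.00842; groundwater flows toward the north-east

Pressure head at PZ-4: ψ = P/(ρg) = 315.3×1000 / (1000 × 9.81) = 32.14 m.
Total head at PZ-4: h = z + ψ = 204.86 + 32.14 = 237.00 m.
Pressure head at PZ-6: ψ = P/(ρg) = 403.2×1000 / (1000 × 9.81) = 41.10 m.
Total head at PZ-6: h = z + ψ = 188.28 + 41.10 = 229.38 m.
Head difference: h(PZ-4) − h(PZ-6) = 237.00 − 229.38 = 7.62 m.
Hydraulic gradient: i = |Δh| / L = 7.62 / 905 = 0.00842.
Flow is from higher to lower head: from PZ-4 toward PZ-6, i.e. toward the north-east.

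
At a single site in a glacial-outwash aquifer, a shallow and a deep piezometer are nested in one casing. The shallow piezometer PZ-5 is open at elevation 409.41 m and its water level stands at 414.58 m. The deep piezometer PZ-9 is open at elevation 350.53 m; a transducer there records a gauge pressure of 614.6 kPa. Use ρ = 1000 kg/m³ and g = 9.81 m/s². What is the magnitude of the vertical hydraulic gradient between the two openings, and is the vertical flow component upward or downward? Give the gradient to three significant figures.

|i_v| ≈ 0.0238; vertical flow is downward

Total head at PZ-5: h = 414.58 m (water level in the standpipe).
Pressure head at PZ-9: ψ = P/(ρg) = 614.6×1000 / (1000 × 9.81) = 62.65 m.
Total head at PZ-9: h = z + ψ = 350.53 + 62.65 = 413.18 m.
Δh = h(PZ-5) − h(PZ-9) = 414.58 − 413.18 = 1.40 m.
Vertical separation Δz = 409.41 − 350.53 = 58.88 m.
|i_v| = |Δh| / Δz = 1.40 / 58.88 = 0.0238.
Head is higher in the shallow piezometer, so vertical flow is downward (recharge condition).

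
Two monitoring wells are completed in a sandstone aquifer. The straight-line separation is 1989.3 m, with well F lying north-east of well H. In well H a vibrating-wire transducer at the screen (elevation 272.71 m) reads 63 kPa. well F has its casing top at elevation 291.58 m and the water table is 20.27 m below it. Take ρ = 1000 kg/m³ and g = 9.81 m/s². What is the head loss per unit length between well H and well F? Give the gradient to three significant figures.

Pressure head at well H: ψ = P/(ρg) = 63×1000 / (1000 × 9.81) = 6.42 m.
Total head at well H: h = z + ψ = 272.71 + 6.42 = 279.13 m.
Total head at well F: h = 291.58 − 20.27 = 271.31 m.
Head difference: h(well H) − h(well F) = 279.13 − 271.31 = 7.82 m.
Hydraulic gradient: i = |Δh| / L = 7.82 / 1989.3 = 0.00393.

i ≈ 0.00393 m/m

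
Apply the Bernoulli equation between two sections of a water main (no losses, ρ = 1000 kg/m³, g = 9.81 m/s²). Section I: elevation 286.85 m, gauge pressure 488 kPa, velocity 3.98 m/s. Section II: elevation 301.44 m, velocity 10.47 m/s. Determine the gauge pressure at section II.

Pressure head at I: ψ₁ = P₁/(ρg) = 488×1000 / (1000 × 9.81) = 49.75 m.
Velocity heads: v₁²/2g = 3.98²/19.62 = 0.807 m; v₂²/2g = 10.47²/19.62 = 5.587 m.
Total head H = z₁ + ψ₁ + v₁²/2g = 286.85 + 49.75 + 0.807 = 337.41 m.
ψ₂ = H − z₂ − v₂²/2g = 337.41 − 301.44 − 5.587 = 30.38 m.
P₂ = ρgψ₂ = 1000 × 9.81 × 30.38 ≈ 298 kPa.

P₂ ≈ 298 kPa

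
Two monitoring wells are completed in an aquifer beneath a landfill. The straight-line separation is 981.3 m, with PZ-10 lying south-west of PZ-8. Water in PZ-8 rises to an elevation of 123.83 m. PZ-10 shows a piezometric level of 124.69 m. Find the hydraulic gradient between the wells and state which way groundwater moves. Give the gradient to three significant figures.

Total head at PZ-8: h = 123.83 m (water level in the piezometer is the total head).
Total head at PZ-10: h = 124.69 m (water level in the piezometer is the total head).
Head difference: h(PZ-8) − h(PZ-10) = 123.83 − 124.69 = -0.86 m.
Hydraulic gradient: i = |Δh| / L = 0.86 / 981.3 = 0.000876.
Flow is from higher to lower head: from PZ-10 toward PZ-8, i.e. toward the north-east.

i ≈ 0.000876; groundwater flows toward the north-east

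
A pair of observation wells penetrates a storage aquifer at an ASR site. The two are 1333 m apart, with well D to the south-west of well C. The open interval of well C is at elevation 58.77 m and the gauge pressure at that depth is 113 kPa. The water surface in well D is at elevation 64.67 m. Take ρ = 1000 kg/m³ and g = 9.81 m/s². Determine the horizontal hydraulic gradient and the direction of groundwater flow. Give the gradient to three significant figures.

Pressure head at well C: ψ = P/(ρg) = 113×1000 / (1000 × 9.81) = 11.52 m.
Total head at well C: h = z + ψ = 58.77 + 11.52 = 70.29 m.
Total head at well D: h = 64.67 m (water level in the piezometer is the total head).
Head difference: h(well C) − h(well D) = 70.29 − 64.67 = 5.62 m.
Hydraulic gradient: i = |Δh| / L = 5.62 / 1333 = 0.00422.
Flow is from higher to lower head: from well C toward well D, i.e. toward the south-west.

i ≈ 0.00422; groundwater flows toward the south-west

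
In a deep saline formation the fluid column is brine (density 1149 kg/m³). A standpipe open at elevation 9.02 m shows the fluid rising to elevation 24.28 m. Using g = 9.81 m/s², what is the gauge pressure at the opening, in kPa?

P ≈ 172 kPa

Pressure head ψ = h − z = 24.28 − 9.02 = 15.26 m.
P = ρgψ = 1149 × 9.81 × 15.26 = 172006 Pa ≈ 172 kPa.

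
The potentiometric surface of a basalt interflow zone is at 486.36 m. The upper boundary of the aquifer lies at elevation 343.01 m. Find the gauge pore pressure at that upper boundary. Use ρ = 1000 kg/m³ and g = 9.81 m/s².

P ≈ 1410 kPa

Pressure head at the aquifer top: ψ = h − z = 486.36 − 343.01 = 143.35 m.
P = ρgψ = 1000 × 9.81 × 143.35 = 1406264 Pa ≈ 1410 kPa.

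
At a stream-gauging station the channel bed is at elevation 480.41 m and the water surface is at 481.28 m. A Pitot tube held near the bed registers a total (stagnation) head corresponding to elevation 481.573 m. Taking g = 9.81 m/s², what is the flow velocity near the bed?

Near the bed, under hydrostatic conditions, the piezometric head (z + ψ) equals the free-surface elevation, 481.28 m.
Velocity head = total − piezometric = 481.573 − 481.28 = 0.293 m.
v = √(2g·h_v) = √(2 × 9.81 × 0.293) = 2.40 m/s.

v ≈ 2.40 m/s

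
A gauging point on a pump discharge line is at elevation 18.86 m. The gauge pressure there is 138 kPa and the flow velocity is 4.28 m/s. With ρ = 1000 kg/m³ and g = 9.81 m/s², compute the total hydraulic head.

h ≈ 33.86 m

Pressure head ψ = P/(ρg) = 138×1000 / (1000 × 9.81) = 14.07 m.
Velocity head = v²/(2g) = 4.28² / (2 × 9.81) = 0.934 m.
h = z + ψ + v²/(2g) = 18.86 + 14.07 + 0.934 = 33.86 m.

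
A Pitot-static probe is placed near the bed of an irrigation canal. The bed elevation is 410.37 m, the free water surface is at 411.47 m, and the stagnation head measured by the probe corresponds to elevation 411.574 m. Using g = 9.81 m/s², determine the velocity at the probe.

v ≈ 1.43 m/s

Near the bed, under hydrostatic conditions, the piezometric head (z + ψ) equals the free-surface elevation, 411.47 m.
Velocity head = total − piezometric = 411.574 − 411.47 = 0.104 m.
v = √(2g·h_v) = √(2 × 9.81 × 0.104) = 1.43 m/s.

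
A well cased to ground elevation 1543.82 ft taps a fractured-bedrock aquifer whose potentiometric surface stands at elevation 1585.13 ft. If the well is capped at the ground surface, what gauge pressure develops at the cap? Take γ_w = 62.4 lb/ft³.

P ≈ 17.9 psi

Head above the cap: Δh = 1585.13 − 1543.82 = 41.31 ft.
P = γΔh/144 = 62.4 × 41.31 / 144 = 17.9 psi.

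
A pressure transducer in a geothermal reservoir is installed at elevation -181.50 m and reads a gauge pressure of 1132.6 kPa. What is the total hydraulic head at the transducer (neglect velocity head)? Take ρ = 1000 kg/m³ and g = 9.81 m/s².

h ≈ -66.05 m

ψ = P/(ρg) = 1132.6×1000 / (1000 × 9.81) = 115.45 m.
h = z + ψ = -181.50 + 115.45 = -66.05 m.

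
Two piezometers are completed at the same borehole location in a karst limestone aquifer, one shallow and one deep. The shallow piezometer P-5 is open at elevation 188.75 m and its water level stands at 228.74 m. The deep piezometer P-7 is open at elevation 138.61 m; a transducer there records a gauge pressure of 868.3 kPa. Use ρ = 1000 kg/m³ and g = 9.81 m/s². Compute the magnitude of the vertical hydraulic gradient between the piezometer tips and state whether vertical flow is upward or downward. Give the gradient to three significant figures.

Total head at P-5: h = 228.74 m (water level in the standpipe).
Pressure head at P-7: ψ = P/(ρg) = 868.3×1000 / (1000 × 9.81) = 88.51 m.
Total head at P-7: h = z + ψ = 138.61 + 88.51 = 227.12 m.
Δh = h(P-5) − h(P-7) = 228.74 − 227.12 = 1.62 m.
Vertical separation Δz = 188.75 − 138.61 = 50.14 m.
|i_v| = |Δh| / Δz = 1.62 / 50.14 = 0.0323.
Head is higher in the shallow piezometer, so vertical flow is downward (recharge condition).

|i_v| ≈ 0.0323; vertical flow is downward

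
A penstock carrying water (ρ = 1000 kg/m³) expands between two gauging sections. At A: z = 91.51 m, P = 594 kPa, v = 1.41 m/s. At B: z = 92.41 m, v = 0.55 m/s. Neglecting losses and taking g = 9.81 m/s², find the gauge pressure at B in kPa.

P₂ ≈ 586 kPa

Pressure head at A: ψ₁ = P₁/(ρg) = 594×1000 / (1000 × 9.81) = 60.55 m.
Velocity heads: v₁²/2g = 1.41²/19.62 = 0.101 m; v₂²/2g = 0.55²/19.62 = 0.015 m.
Total head H = z₁ + ψ₁ + v₁²/2g = 91.51 + 60.55 + 0.101 = 152.16 m.
ψ₂ = H − z₂ − v₂²/2g = 152.16 − 92.41 − 0.015 = 59.73 m.
P₂ = ρgψ₂ = 1000 × 9.81 × 59.73 ≈ 586 kPa.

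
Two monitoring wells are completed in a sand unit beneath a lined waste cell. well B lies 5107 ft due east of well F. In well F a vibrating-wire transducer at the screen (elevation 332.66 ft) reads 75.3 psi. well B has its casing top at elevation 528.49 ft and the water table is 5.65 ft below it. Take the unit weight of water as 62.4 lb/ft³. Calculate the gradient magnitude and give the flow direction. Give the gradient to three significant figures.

i ≈ 0.00321; groundwater flows toward the west

Pressure head at well F: ψ = 144·P/γ = 144 × 75.3 / 62.4 = 173.77 ft.
Total head at well F: h = z + ψ = 332.66 + 173.77 = 506.43 ft.
Total head at well B: h = 528.49 − 5.65 = 522.84 ft.
Head difference: h(well F) − h(well B) = 506.43 − 522.84 = -16.41 ft.
Hydraulic gradient: i = |Δh| / L = 16.41 / 5107 = 0.00321.
Flow is from higher to lower head: from well B toward well F, i.e. toward the west.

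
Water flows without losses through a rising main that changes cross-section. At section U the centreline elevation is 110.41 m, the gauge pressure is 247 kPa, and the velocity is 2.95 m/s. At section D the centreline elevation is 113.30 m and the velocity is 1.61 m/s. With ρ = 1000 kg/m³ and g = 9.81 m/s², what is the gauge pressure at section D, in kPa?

Pressure head at U: ψ₁ = P₁/(ρg) = 247×1000 / (1000 × 9.81) = 25.18 m.
Velocity heads: v₁²/2g = 2.95²/19.62 = 0.444 m; v₂²/2g = 1.61²/19.62 = 0.132 m.
Total head H = z₁ + ψ₁ + v₁²/2g = 110.41 + 25.18 + 0.444 = 136.03 m.
ψ₂ = H − z₂ − v₂²/2g = 136.03 − 113.30 − 0.132 = 22.60 m.
P₂ = ρgψ₂ = 1000 × 9.81 × 22.60 ≈ 222 kPa.

P₂ ≈ 222 kPa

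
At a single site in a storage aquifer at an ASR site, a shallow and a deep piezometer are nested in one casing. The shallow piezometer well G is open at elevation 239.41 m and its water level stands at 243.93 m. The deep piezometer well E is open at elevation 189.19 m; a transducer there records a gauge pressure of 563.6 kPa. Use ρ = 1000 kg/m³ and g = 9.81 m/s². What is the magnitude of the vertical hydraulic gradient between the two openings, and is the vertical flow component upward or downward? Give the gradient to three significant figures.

Total head at well G: h = 243.93 m (water level in the standpipe).
Pressure head at well E: ψ = P/(ρg) = 563.6×1000 / (1000 × 9.81) = 57.45 m.
Total head at well E: h = z + ψ = 189.19 + 57.45 = 246.64 m.
Δh = h(well G) − h(well E) = 243.93 − 246.64 = -2.71 m.
Vertical separation Δz = 239.41 − 189.19 = 50.22 m.
|i_v| = |Δh| / Δz = 2.71 / 50.22 = 0.0540.
Head is higher in the deep piezometer, so vertical flow is upward (discharge condition).

|i_v| ≈ 0.0540; vertical flow is upward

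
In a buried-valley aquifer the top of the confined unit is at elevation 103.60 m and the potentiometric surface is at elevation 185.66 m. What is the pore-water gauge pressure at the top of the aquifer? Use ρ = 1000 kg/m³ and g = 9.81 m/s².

Pressure head at the aquifer top: ψ = h − z = 185.66 − 103.60 = 82.06 m.
P = ρgψ = 1000 × 9.81 × 82.06 = 805009 Pa ≈ 805 kPa.

P ≈ 805 kPa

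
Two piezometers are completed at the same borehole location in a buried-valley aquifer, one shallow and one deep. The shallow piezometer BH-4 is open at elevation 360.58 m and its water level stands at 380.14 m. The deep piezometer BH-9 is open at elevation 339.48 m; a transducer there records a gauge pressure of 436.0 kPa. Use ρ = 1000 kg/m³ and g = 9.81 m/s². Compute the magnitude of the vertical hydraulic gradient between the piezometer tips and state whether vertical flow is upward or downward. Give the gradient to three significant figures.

Total head at BH-4: h = 380.14 m (water level in the standpipe).
Pressure head at BH-9: ψ = P/(ρg) = 436.0×1000 / (1000 × 9.81) = 44.44 m.
Total head at BH-9: h = z + ψ = 339.48 + 44.44 = 383.92 m.
Δh = h(BH-4) − h(BH-9) = 380.14 − 383.92 = -3.78 m.
Vertical separation Δz = 360.58 − 339.48 = 21.10 m.
|i_v| = |Δh| / Δz = 3.78 / 21.10 = 0.179.
Head is higher in the deep piezometer, so vertical flow is upward (discharge condition).

|i_v| ≈ 0.179; vertical flow is upward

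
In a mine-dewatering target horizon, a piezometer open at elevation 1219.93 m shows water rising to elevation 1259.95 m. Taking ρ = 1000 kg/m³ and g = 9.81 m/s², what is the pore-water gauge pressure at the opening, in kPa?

Pressure head ψ = h − z = 1259.95 − 1219.93 = 40.02 m.
P = ρgψ = 1000 × 9.81 × 40.02 = 392596 Pa ≈ 393 kPa.

P ≈ 393 kPa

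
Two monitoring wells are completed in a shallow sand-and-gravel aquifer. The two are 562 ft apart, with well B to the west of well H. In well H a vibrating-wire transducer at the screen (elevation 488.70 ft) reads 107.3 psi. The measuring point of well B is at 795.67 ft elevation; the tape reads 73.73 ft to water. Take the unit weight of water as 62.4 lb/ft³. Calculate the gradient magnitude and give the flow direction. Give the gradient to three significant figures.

i ≈ 0.0256; groundwater flows toward the west

Pressure head at well H: ψ = 144·P/γ = 144 × 107.3 / 62.4 = 247.62 ft.
Total head at well H: h = z + ψ = 488.70 + 247.62 = 736.32 ft.
Total head at well B: h = 795.67 − 73.73 = 721.94 ft.
Head difference: h(well H) − h(well B) = 736.32 − 721.94 = 14.38 ft.
Hydraulic gradient: i = |Δh| / L = 14.38 / 562 = 0.0256.
Flow is from higher to lower head: from well H toward well B, i.e. toward the west.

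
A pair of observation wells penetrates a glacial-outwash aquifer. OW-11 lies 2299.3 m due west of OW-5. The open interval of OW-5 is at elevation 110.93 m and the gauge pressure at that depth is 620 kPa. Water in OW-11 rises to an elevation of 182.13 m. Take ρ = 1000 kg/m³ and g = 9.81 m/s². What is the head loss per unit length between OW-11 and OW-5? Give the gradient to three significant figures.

Pressure head at OW-5: ψ = P/(ρg) = 620×1000 / (1000 × 9.81) = 63.20 m.
Total head at OW-5: h = z + ψ = 110.93 + 63.20 = 174.13 m.
Total head at OW-11: h = 182.13 m (water level in the piezometer is the total head).
Head difference: h(OW-5) − h(OW-11) = 174.13 − 182.13 = -8.00 m.
Hydraulic gradient: i = |Δh| / L = 8.00 / 2299.3 = 0.00348.

i ≈ 0.00348 m/m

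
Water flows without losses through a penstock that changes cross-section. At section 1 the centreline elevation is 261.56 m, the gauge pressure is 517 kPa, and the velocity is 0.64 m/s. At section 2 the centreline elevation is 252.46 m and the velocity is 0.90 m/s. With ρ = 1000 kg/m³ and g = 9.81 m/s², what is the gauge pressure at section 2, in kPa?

P₂ ≈ 606 kPa

Pressure head at 1: ψ₁ = P₁/(ρg) = 517×1000 / (1000 × 9.81) = 52.70 m.
Velocity heads: v₁²/2g = 0.64²/19.62 = 0.021 m; v₂²/2g = 0.90²/19.62 = 0.041 m.
Total head H = z₁ + ψ₁ + v₁²/2g = 261.56 + 52.70 + 0.021 = 314.28 m.
ψ₂ = H − z₂ − v₂²/2g = 314.28 − 252.46 − 0.041 = 61.78 m.
P₂ = ρgψ₂ = 1000 × 9.81 × 61.78 ≈ 606 kPa.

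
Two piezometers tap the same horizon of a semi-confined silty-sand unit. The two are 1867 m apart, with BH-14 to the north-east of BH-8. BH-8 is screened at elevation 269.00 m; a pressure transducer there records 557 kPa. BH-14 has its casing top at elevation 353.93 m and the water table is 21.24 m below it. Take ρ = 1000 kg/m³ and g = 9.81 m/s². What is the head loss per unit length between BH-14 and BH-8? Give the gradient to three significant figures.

Pressure head at BH-8: ψ = P/(ρg) = 557×1000 / (1000 × 9.81) = 56.78 m.
Total head at BH-8: h = z + ψ = 269.00 + 56.78 = 325.78 m.
Total head at BH-14: h = 353.93 − 21.24 = 332.69 m.
Head difference: h(BH-8) − h(BH-14) = 325.78 − 332.69 = -6.91 m.
Hydraulic gradient: i = |Δh| / L = 6.91 / 1867 = 0.00370.

i ≈ 0.00370 m/m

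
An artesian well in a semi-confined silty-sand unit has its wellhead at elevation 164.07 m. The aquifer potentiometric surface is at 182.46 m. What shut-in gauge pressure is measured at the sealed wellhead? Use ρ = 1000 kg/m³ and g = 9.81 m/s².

Head above the cap: Δh = 182.46 − 164.07 = 18.39 m.
P = ρgΔh = 1000 × 9.81 × 18.39 = 180406 Pa ≈ 180 kPa.

P ≈ 180 kPa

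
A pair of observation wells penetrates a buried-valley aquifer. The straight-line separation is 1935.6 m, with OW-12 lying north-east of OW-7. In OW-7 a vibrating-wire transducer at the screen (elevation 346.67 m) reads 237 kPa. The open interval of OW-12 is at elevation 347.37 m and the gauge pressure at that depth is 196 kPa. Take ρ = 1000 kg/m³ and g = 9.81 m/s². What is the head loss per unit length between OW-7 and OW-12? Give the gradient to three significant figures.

Pressure head at OW-7: ψ = P/(ρg) = 237×1000 / (1000 × 9.81) = 24.16 m.
Total head at OW-7: h = z + ψ = 346.67 + 24.16 = 370.83 m.
Pressure head at OW-12: ψ = P/(ρg) = 196×1000 / (1000 × 9.81) = 19.98 m.
Total head at OW-12: h = z + ψ = 347.37 + 19.98 = 367.35 m.
Head difference: h(OW-7) − h(OW-12) = 370.83 − 367.35 = 3.48 m.
Hydraulic gradient: i = |Δh| / L = 3.48 / 1935.6 = 0.00180.

i ≈ 0.00180 m/m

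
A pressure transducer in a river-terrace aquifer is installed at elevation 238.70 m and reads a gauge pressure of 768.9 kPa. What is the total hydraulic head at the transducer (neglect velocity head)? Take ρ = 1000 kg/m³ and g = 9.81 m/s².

ψ = P/(ρg) = 768.9×1000 / (1000 × 9.81) = 78.38 m.
h = z + ψ = 238.70 + 78.38 = 317.08 m.

h ≈ 317.08 m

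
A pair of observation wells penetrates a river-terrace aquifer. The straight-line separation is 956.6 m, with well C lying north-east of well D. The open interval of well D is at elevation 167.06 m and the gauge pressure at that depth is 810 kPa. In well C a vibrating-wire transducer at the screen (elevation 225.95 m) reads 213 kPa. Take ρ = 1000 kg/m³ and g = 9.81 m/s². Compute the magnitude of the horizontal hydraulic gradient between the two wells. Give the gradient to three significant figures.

Pressure head at well D: ψ = P/(ρg) = 810×1000 / (1000 × 9.81) = 82.57 m.
Total head at well D: h = z + ψ = 167.06 + 82.57 = 249.63 m.
Pressure head at well C: ψ = P/(ρg) = 213×1000 / (1000 × 9.81) = 21.71 m.
Total head at well C: h = z + ψ = 225.95 + 21.71 = 247.66 m.
Head difference: h(well D) − h(well C) = 249.63 − 247.66 = 1.97 m.
Hydraulic gradient: i = |Δh| / L = 1.97 / 956.6 = 0.00206.

i ≈ 0.00206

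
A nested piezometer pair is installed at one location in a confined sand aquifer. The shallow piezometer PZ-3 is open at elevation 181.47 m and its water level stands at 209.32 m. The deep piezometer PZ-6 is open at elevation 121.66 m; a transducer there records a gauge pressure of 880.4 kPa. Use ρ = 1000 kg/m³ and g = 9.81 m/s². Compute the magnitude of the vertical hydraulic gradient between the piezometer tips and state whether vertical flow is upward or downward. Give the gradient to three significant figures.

|i_v| ≈ 0.0349; vertical flow is upward

Total head at PZ-3: h = 209.32 m (water level in the standpipe).
Pressure head at PZ-6: ψ = P/(ρg) = 880.4×1000 / (1000 × 9.81) = 89.75 m.
Total head at PZ-6: h = z + ψ = 121.66 + 89.75 = 211.41 m.
Δh = h(PZ-3) − h(PZ-6) = 209.32 − 211.41 = -2.09 m.
Vertical separation Δz = 181.47 − 121.66 = 59.81 m.
|i_v| = |Δh| / Δz = 2.09 / 59.81 = 0.0349.
Head is higher in the deep piezometer, so vertical flow is upward (discharge condition).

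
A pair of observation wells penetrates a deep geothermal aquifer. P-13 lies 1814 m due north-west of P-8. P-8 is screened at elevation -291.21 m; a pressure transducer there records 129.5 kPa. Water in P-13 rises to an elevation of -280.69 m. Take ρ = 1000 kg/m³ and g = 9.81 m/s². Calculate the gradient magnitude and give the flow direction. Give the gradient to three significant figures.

Pressure head at P-8: ψ = P/(ρg) = 129.5×1000 / (1000 × 9.81) = 13.20 m.
Total head at P-8: h = z + ψ = -291.21 + 13.20 = -278.01 m.
Total head at P-13: h = -280.69 m (water level in the piezometer is the total head).
Head difference: h(P-8) − h(P-13) = -278.01 − (-280.69) = 2.68 m.
Hydraulic gradient: i = |Δh| / L = 2.68 / 1814 = 0.00148.
Flow is from higher to lower head: from P-8 toward P-13, i.e. toward the north-west.

i ≈ 0.00148; groundwater flows toward the north-west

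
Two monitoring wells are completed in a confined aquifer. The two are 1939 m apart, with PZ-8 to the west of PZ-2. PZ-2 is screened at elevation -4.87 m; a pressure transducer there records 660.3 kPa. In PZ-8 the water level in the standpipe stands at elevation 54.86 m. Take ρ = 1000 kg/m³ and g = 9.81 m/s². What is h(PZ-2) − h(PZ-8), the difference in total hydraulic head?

Pressure head at PZ-2: ψ = P/(ρg) = 660.3×1000 / (1000 × 9.81) = 67.31 m.
Total head at PZ-2: h = z + ψ = -4.87 + 67.31 = 62.44 m.
Total head at PZ-8: h = 54.86 m (water level in the piezometer is the total head).
Head difference: h(PZ-2) − h(PZ-8) = 62.44 − 54.86 = 7.58 m.

Δh ≈ 7.58 m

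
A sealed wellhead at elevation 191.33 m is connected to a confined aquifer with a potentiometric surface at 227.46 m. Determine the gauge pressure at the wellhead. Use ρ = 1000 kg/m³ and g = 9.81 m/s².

P ≈ 354 kPa

Head above the cap: Δh = 227.46 − 191.33 = 36.13 m.
P = ρgΔh = 1000 × 9.81 × 36.13 = 354435 Pa ≈ 354 kPa.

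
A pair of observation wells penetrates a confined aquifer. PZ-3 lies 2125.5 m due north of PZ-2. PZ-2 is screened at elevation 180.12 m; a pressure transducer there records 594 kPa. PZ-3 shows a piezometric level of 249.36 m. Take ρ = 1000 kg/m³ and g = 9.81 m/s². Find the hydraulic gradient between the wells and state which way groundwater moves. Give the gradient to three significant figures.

Pressure head at PZ-2: ψ = P/(ρg) = 594×1000 / (1000 × 9.81) = 60.55 m.
Total head at PZ-2: h = z + ψ = 180.12 + 60.55 = 240.67 m.
Total head at PZ-3: h = 249.36 m (water level in the piezometer is the total head).
Head difference: h(PZ-2) − h(PZ-3) = 240.67 − 249.36 = -8.69 m.
Hydraulic gradient: i = |Δh| / L = 8.69 / 2125.5 = 0.00409.
Flow is from higher to lower head: from PZ-3 toward PZ-2, i.e. toward the south.

i ≈ 0.00409; groundwater flows toward the south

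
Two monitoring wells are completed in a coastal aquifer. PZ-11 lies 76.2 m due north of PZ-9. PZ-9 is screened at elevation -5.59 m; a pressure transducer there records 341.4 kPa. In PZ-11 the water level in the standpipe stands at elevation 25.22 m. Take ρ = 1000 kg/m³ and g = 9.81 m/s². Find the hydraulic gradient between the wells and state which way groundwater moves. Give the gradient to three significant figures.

Pressure head at PZ-9: ψ = P/(ρg) = 341.4×1000 / (1000 × 9.81) = 34.80 m.
Total head at PZ-9: h = z + ψ = -5.59 + 34.80 = 29.21 m.
Total head at PZ-11: h = 25.22 m (water level in the piezometer is the total head).
Head difference: h(PZ-9) − h(PZ-11) = 29.21 − 25.22 = 3.99 m.
Hydraulic gradient: i = |Δh| / L = 3.99 / 76.2 = 0.0524.
Flow is from higher to lower head: from PZ-9 toward PZ-11, i.e. toward the north.

i ≈ 0.0524; groundwater flows toward the north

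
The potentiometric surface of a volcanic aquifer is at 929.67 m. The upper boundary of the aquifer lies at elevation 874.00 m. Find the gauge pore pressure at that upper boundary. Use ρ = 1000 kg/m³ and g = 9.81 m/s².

Pressure head at the aquifer top: ψ = h − z = 929.67 − 874.00 = 55.67 m.
P = ρgψ = 1000 × 9.81 × 55.67 = 546123 Pa ≈ 546 kPa.

P ≈ 546 kPa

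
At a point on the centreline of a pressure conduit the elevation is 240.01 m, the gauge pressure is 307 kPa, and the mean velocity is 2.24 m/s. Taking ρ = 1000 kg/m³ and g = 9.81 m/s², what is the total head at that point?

h ≈ 271.56 m

Pressure head ψ = P/(ρg) = 307×1000 / (1000 × 9.81) = 31.29 m.
Velocity head = v²/(2g) = 2.24² / (2 × 9.81) = 0.256 m.
h = z + ψ + v²/(2g) = 240.01 + 31.29 + 0.256 = 271.56 m.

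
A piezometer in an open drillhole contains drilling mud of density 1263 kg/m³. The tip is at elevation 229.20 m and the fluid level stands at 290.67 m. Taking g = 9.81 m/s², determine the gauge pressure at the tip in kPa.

P ≈ 762 kPa

Pressure head ψ = h − z = 290.67 − 229.20 = 61.47 m.
P = ρgψ = 1263 × 9.81 × 61.47 = 761615 Pa ≈ 762 kPa.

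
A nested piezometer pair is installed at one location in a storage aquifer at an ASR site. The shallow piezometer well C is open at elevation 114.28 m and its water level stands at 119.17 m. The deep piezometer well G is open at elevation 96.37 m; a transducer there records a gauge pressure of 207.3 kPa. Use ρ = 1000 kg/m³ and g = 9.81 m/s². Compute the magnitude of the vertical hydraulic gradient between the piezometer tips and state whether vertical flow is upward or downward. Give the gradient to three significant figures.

|i_v| ≈ 0.0932; vertical flow is downward

Total head at well C: h = 119.17 m (water level in the standpipe).
Pressure head at well G: ψ = P/(ρg) = 207.3×1000 / (1000 × 9.81) = 21.13 m.
Total head at well G: h = z + ψ = 96.37 + 21.13 = 117.50 m.
Δh = h(well C) − h(well G) = 119.17 − 117.50 = 1.67 m.
Vertical separation Δz = 114.28 − 96.37 = 17.91 m.
|i_v| = |Δh| / Δz = 1.67 / 17.91 = 0.0932.
Head is higher in the shallow piezometer, so vertical flow is downward (recharge condition).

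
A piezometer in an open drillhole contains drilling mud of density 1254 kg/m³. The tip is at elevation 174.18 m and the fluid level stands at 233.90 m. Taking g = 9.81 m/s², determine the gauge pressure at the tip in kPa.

P ≈ 735 kPa

Pressure head ψ = h − z = 233.90 − 174.18 = 59.72 m.
P = ρgψ = 1254 × 9.81 × 59.72 = 734660 Pa ≈ 735 kPa.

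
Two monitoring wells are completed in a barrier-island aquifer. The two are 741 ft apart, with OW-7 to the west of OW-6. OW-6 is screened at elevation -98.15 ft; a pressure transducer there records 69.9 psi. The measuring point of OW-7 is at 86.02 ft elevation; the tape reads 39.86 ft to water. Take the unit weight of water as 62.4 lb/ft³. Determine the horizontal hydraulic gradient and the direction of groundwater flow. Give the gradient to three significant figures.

Pressure head at OW-6: ψ = 144·P/γ = 144 × 69.9 / 62.4 = 161.31 ft.
Total head at OW-6: h = z + ψ = -98.15 + 161.31 = 63.16 ft.
Total head at OW-7: h = 86.02 − 39.86 = 46.16 ft.
Head difference: h(OW-6) − h(OW-7) = 63.16 − 46.16 = 17.00 ft.
Hydraulic gradient: i = |Δh| / L = 17.00 / 741 = 0.0229.
Flow is from higher to lower head: from OW-6 toward OW-7, i.e. toward the west.

i ≈ 0.0229; groundwater flows toward the west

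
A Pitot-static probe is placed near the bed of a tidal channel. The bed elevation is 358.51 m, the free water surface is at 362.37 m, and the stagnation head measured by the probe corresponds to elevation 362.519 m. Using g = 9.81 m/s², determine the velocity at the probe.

Near the bed, under hydrostatic conditions, the piezometric head (z + ψ) equals the free-surface elevation, 362.37 m.
Velocity head = total − piezometric = 362.519 − 362.37 = 0.149 m.
v = √(2g·h_v) = √(2 × 9.81 × 0.149) = 1.71 m/s.

v ≈ 1.71 m/s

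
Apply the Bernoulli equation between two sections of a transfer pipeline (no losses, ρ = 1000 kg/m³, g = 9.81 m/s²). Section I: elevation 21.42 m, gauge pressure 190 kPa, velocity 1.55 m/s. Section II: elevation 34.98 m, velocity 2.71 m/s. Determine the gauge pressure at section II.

P₂ ≈ 54.5 kPa

Pressure head at I: ψ₁ = P₁/(ρg) = 190×1000 / (1000 × 9.81) = 19.37 m.
Velocity heads: v₁²/2g = 1.55²/19.62 = 0.122 m; v₂²/2g = 2.71²/19.62 = 0.374 m.
Total head H = z₁ + ψ₁ + v₁²/2g = 21.42 + 19.37 + 0.122 = 40.91 m.
ψ₂ = H − z₂ − v₂²/2g = 40.91 − 34.98 − 0.374 = 5.56 m.
P₂ = ρgψ₂ = 1000 × 9.81 × 5.56 ≈ 54.5 kPa.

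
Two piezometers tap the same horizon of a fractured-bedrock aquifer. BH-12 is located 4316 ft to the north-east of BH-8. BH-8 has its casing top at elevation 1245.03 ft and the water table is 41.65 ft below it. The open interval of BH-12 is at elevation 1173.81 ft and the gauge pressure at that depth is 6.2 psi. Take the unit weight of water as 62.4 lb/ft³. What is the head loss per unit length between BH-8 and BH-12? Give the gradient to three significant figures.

Total head at BH-8: h = 1245.03 − 41.65 = 1203.38 ft.
Pressure head at BH-12: ψ = 144·P/γ = 144 × 6.2 / 62.4 = 14.31 ft.
Total head at BH-12: h = z + ψ = 1173.81 + 14.31 = 1188.12 ft.
Head difference: h(BH-8) − h(BH-12) = 1203.38 − 1188.12 = 15.26 ft.
Hydraulic gradient: i = |Δh| / L = 15.26 / 4316 = 0.00354.

i ≈ 0.00354 ft/ft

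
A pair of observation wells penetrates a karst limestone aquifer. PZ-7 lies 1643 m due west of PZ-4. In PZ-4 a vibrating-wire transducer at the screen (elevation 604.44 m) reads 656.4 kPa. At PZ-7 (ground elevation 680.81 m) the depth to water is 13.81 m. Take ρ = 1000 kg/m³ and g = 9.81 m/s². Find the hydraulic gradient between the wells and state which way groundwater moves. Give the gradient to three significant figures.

i ≈ 0.00265; groundwater flows toward the west

Pressure head at PZ-4: ψ = P/(ρg) = 656.4×1000 / (1000 × 9.81) = 66.91 m.
Total head at PZ-4: h = z + ψ = 604.44 + 66.91 = 671.35 m.
Total head at PZ-7: h = 680.81 − 13.81 = 667.00 m.
Head difference: h(PZ-4) − h(PZ-7) = 671.35 − 667.00 = 4.35 m.
Hydraulic gradient: i = |Δh| / L = 4.35 / 1643 = 0.00265.
Flow is from higher to lower head: from PZ-4 toward PZ-7, i.e. toward the west.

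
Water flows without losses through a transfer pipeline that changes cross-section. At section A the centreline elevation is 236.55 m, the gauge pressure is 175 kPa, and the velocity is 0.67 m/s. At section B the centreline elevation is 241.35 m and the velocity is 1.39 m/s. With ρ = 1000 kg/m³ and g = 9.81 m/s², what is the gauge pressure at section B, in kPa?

P₂ ≈ 127 kPa

Pressure head at A: ψ₁ = P₁/(ρg) = 175×1000 / (1000 × 9.81) = 17.84 m.
Velocity heads: v₁²/2g = 0.67²/19.62 = 0.023 m; v₂²/2g = 1.39²/19.62 = 0.098 m.
Total head H = z₁ + ψ₁ + v₁²/2g = 236.55 + 17.84 + 0.023 = 254.41 m.
ψ₂ = H − z₂ − v₂²/2g = 254.41 − 241.35 − 0.098 = 12.96 m.
P₂ = ρgψ₂ = 1000 × 9.81 × 12.96 ≈ 127 kPa.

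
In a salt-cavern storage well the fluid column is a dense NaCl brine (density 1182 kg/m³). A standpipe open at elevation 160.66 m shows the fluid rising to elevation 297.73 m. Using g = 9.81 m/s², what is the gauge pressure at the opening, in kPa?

Pressure head ψ = h − z = 297.73 − 160.66 = 137.07 m.
P = ρgψ = 1182 × 9.81 × 137.07 = 1589384 Pa ≈ 1590 kPa.

P ≈ 1590 kPa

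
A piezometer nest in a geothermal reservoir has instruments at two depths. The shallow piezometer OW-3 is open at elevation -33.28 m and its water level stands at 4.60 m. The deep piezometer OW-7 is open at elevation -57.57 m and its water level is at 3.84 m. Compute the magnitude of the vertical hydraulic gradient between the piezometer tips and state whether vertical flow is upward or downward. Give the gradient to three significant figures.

Total head at OW-3: h = 4.60 m (water level in the standpipe).
Total head at OW-7: h = 3.84 m.
Δh = h(OW-3) − h(OW-7) = 4.60 − 3.84 = 0.76 m.
Vertical separation Δz = -33.28 − (-57.57) = 24.29 m.
|i_v| = |Δh| / Δz = 0.76 / 24.29 = 0.0313.
Head is higher in the shallow piezometer, so vertical flow is downward (recharge condition).

|i_v| ≈ 0.0313; vertical flow is downward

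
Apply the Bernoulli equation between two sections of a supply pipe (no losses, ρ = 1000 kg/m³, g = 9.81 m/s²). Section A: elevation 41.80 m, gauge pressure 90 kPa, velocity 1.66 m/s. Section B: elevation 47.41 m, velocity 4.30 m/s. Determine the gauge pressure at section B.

P₂ ≈ 27.1 kPa

Pressure head at A: ψ₁ = P₁/(ρg) = 90×1000 / (1000 × 9.81) = 9.17 m.
Velocity heads: v₁²/2g = 1.66²/19.62 = 0.140 m; v₂²/2g = 4.30²/19.62 = 0.942 m.
Total head H = z₁ + ψ₁ + v₁²/2g = 41.80 + 9.17 + 0.140 = 51.11 m.
ψ₂ = H − z₂ − v₂²/2g = 51.11 − 47.41 − 0.942 = 2.76 m.
P₂ = ρgψ₂ = 1000 × 9.81 × 2.76 ≈ 27.1 kPa.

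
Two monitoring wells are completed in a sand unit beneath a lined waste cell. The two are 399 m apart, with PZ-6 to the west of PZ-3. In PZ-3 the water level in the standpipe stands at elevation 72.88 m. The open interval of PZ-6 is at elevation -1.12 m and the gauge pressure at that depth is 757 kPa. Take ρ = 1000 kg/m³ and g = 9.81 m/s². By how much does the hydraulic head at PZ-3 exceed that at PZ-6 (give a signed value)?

Total head at PZ-3: h = 72.88 m (water level in the piezometer is the total head).
Pressure head at PZ-6: ψ = P/(ρg) = 757×1000 / (1000 × 9.81) = 77.17 m.
Total head at PZ-6: h = z + ψ = -1.12 + 77.17 = 76.05 m.
Head difference: h(PZ-3) − h(PZ-6) = 72.88 − 76.05 = -3.17 m.

Δh ≈ -3.17 m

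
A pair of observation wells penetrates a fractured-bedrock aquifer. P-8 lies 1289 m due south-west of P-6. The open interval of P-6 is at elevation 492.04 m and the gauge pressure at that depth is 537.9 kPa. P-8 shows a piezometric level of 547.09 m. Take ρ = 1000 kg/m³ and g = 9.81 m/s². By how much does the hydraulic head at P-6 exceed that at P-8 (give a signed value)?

Δh ≈ -0.22 m

Pressure head at P-6: ψ = P/(ρg) = 537.9×1000 / (1000 × 9.81) = 54.83 m.
Total head at P-6: h = z + ψ = 492.04 + 54.83 = 546.87 m.
Total head at P-8: h = 547.09 m (water level in the piezometer is the total head).
Head difference: h(P-6) − h(P-8) = 546.87 − 547.09 = -0.22 m.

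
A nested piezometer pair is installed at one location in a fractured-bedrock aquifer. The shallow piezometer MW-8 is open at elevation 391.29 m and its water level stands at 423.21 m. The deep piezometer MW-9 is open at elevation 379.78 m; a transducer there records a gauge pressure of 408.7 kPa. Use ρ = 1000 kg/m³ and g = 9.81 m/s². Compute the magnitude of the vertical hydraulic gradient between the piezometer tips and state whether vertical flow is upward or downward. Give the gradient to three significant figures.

|i_v| ≈ 0.154; vertical flow is downward

Total head at MW-8: h = 423.21 m (water level in the standpipe).
Pressure head at MW-9: ψ = P/(ρg) = 408.7×1000 / (1000 × 9.81) = 41.66 m.
Total head at MW-9: h = z + ψ = 379.78 + 41.66 = 421.44 m.
Δh = h(MW-8) − h(MW-9) = 423.21 − 421.44 = 1.77 m.
Vertical separation Δz = 391.29 − 379.78 = 11.51 m.
|i_v| = |Δh| / Δz = 1.77 / 11.51 = 0.154.
Head is higher in the shallow piezometer, so vertical flow is downward (recharge condition).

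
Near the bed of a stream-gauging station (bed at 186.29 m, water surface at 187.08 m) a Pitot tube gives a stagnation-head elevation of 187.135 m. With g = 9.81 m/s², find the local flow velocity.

v ≈ 1.04 m/s

Near the bed, under hydrostatic conditions, the piezometric head (z + ψ) equals the free-surface elevation, 187.08 m.
Velocity head = total − piezometric = 187.135 − 187.08 = 0.055 m.
v = √(2g·h_v) = √(2 × 9.81 × 0.055) = 1.04 m/s.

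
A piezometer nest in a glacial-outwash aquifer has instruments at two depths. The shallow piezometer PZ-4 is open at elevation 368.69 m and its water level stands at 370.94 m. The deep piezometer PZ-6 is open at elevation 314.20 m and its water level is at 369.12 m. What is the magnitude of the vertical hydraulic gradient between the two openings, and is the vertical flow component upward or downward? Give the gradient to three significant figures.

Total head at PZ-4: h = 370.94 m (water level in the standpipe).
Total head at PZ-6: h = 369.12 m.
Δh = h(PZ-4) − h(PZ-6) = 370.94 − 369.12 = 1.82 m.
Vertical separation Δz = 368.69 − 314.20 = 54.49 m.
|i_v| = |Δh| / Δz = 1.82 / 54.49 = 0.0334.
Head is higher in the shallow piezometer, so vertical flow is downward (recharge condition).

|i_v| ≈ 0.0334; vertical flow is downward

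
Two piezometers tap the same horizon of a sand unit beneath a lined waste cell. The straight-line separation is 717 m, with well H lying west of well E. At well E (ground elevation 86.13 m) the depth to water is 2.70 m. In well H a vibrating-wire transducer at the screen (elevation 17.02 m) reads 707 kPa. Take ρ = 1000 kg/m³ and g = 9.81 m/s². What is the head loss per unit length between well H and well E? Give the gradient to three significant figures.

i ≈ 0.00789 m/m

Total head at well E: h = 86.13 − 2.70 = 83.43 m.
Pressure head at well H: ψ = P/(ρg) = 707×1000 / (1000 × 9.81) = 72.07 m.
Total head at well H: h = z + ψ = 17.02 + 72.07 = 89.09 m.
Head difference: h(well E) − h(well H) = 83.43 − 89.09 = -5.66 m.
Hydraulic gradient: i = |Δh| / L = 5.66 / 717 = 0.00789.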